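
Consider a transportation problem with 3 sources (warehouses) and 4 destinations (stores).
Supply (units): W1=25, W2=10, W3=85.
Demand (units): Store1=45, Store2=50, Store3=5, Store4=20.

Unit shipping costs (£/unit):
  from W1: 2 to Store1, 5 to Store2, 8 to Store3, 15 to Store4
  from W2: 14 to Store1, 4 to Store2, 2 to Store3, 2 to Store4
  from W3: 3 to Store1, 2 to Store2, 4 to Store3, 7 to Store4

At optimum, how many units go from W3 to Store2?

The minimum-cost plan:
  W1 to Store1: 25 units
  W2 to Store4: 10 units
  W3 to Store1: 20 units
  W3 to Store2: 50 units
  W3 to Store3: 5 units
  W3 to Store4: 10 units
Total cost = £320.
So W3→Store2 carries 50 units.

50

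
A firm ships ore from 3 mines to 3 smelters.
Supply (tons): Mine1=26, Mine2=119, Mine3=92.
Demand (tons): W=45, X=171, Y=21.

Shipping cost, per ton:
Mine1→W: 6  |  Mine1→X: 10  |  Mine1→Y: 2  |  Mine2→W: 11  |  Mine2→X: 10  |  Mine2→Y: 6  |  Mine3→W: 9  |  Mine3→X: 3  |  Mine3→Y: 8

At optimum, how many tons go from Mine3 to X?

The minimum-cost plan:
  Mine1 to W: 26 × 6 = 156
  Mine2 to W: 19 × 11 = 209
  Mine2 to X: 79 × 10 = 790
  Mine2 to Y: 21 × 6 = 126
  Mine3 to X: 92 × 3 = 276
Total cost = 1557.
So Mine3→X carries 92 tons.

92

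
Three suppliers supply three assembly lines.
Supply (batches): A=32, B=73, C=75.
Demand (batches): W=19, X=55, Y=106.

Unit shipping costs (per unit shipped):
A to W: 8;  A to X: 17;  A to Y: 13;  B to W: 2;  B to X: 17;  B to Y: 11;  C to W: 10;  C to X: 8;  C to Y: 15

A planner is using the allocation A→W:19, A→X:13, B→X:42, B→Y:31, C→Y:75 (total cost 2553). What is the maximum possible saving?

765

Current plan cost = 19·8 + 13·17 + 42·17 + 31·11 + 75·15 = 2553.
Optimal plan:
  A to Y: 32 × 13 = 416
  B to W: 19 × 2 = 38
  B to Y: 54 × 11 = 594
  C to X: 55 × 8 = 440
  C to Y: 20 × 15 = 300
Optimal cost = 1788.
Saving = 2553 − 1788 = 765.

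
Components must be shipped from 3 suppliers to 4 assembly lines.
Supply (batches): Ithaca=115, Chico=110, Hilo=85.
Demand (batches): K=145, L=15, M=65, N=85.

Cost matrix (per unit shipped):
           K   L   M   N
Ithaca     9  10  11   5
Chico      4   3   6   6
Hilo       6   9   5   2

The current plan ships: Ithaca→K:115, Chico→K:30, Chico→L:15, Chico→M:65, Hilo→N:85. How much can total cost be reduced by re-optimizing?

Current plan cost = 115·9 + 30·4 + 15·3 + 65·6 + 85·2 = 1760.
Optimal plan:
  Ithaca–K: 30 batches
  Ithaca–N: 85 batches
  Chico–K: 95 batches
  Chico–L: 15 batches
  Hilo–K: 20 batches
  Hilo–M: 65 batches
Optimal cost = 1565.
Saving = 1760 − 1565 = 195.

195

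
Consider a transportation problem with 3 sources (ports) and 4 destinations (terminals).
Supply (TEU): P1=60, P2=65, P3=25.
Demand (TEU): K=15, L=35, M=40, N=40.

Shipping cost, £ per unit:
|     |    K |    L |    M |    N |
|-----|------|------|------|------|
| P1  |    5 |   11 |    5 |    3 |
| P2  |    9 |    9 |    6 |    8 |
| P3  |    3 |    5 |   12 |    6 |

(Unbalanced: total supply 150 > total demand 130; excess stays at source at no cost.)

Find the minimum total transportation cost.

An optimal shipping plan:
  P1->K: 15 × £5 = £75
  P1->M: 5 × £5 = £25
  P1->N: 40 × £3 = £120
  P2->L: 10 × £9 = £90
  P2->M: 35 × £6 = £210
  P3->L: 25 × £5 = £125
Total = 75 + 25 + 120 + 90 + 210 + 125 = £645.

645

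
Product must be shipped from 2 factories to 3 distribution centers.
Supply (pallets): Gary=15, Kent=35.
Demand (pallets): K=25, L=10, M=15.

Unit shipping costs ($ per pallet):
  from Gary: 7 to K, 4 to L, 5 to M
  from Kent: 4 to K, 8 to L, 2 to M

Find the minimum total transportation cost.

185

Optimal allocation:
  Gary–K: 5 × $7 = $35
  Gary–L: 10 × $4 = $40
  Kent–K: 20 × $4 = $80
  Kent–M: 15 × $2 = $30
Total = 35 + 40 + 80 + 30 = $185.
(Supply check: Gary ships 15; Kent ships 35.)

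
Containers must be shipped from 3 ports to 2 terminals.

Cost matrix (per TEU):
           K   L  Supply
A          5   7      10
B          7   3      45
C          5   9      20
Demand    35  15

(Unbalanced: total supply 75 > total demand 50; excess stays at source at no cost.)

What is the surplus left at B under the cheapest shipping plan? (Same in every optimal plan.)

An optimal plan:
  A->K: 10 × 5 = 50
  B->K: 5 × 7 = 35
  B->L: 15 × 3 = 45
  C->K: 20 × 5 = 100
Total cost = 230.
B ships 20 of its 45, leaving 25.

25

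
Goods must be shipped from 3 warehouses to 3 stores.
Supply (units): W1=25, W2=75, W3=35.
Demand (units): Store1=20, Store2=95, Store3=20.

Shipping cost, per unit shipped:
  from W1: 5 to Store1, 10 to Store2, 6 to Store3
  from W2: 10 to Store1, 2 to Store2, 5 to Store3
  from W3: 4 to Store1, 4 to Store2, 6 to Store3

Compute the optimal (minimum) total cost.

A cheapest plan:
  W1→Store1: 5 × 5 = 25
  W1→Store3: 20 × 6 = 120
  W2→Store2: 75 × 2 = 150
  W3→Store1: 15 × 4 = 60
  W3→Store2: 20 × 4 = 80
Total = 25 + 120 + 150 + 60 + 80 = 435.

435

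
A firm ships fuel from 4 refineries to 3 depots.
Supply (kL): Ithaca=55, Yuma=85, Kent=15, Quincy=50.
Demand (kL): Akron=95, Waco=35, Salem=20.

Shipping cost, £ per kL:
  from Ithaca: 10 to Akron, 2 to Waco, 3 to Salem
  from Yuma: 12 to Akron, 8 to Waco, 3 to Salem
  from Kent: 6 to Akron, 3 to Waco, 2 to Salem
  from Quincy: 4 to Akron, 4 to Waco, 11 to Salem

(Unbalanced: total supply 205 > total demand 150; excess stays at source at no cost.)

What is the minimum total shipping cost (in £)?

One minimum-cost allocation:
  Ithaca->Akron: 20 × £10 = £200
  Ithaca->Waco: 35 × £2 = £70
  Yuma->Akron: 10 × £12 = £120
  Yuma->Salem: 20 × £3 = £60
  Kent->Akron: 15 × £6 = £90
  Quincy->Akron: 50 × £4 = £200
Total = 200 + 70 + 120 + 60 + 90 + 200 = £740.

740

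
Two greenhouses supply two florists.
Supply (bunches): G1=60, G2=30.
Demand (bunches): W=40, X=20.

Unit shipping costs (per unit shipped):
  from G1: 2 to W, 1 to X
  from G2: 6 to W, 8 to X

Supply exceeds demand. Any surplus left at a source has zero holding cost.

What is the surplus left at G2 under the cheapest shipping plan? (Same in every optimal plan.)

30

An optimal plan:
  G1->W: 40 × 2 = 80
  G1->X: 20 × 1 = 20
Total cost = 100.
G2 ships 0 of its 30, leaving 30.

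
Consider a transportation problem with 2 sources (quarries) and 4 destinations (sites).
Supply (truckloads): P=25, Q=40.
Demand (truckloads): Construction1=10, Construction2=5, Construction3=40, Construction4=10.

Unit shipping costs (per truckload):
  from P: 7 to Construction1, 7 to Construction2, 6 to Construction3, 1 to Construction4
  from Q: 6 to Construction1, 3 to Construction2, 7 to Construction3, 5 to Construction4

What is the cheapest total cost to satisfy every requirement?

350

Optimal allocation:
  P to Construction3: 15 × 6 = 90
  P to Construction4: 10 × 1 = 10
  Q to Construction1: 10 × 6 = 60
  Q to Construction2: 5 × 3 = 15
  Q to Construction3: 25 × 7 = 175
Total = 90 + 10 + 60 + 15 + 175 = 350.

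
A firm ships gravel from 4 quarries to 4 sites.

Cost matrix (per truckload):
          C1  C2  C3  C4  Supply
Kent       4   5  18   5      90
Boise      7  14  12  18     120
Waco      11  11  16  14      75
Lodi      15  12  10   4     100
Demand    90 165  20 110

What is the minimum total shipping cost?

One minimum-cost allocation:
  Kent to C2: 80 × 5 = 400
  Kent to C4: 10 × 5 = 50
  Boise to C1: 90 × 7 = 630
  Boise to C2: 10 × 14 = 140
  Boise to C3: 20 × 12 = 240
  Waco to C2: 75 × 11 = 825
  Lodi to C4: 100 × 4 = 400
Total = 400 + 50 + 630 + 140 + 240 + 825 + 400 = 2685.

2685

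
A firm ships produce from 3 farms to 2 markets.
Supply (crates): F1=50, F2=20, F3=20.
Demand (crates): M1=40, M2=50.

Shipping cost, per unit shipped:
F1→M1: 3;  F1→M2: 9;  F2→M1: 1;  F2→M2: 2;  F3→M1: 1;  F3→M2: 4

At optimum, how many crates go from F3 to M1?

Solving gives:
  F1 to M1: 40 crates
  F1 to M2: 10 crates
  F2 to M2: 20 crates
  F3 to M2: 20 crates
Total cost = 330.
The route F3→M1 is not used.

0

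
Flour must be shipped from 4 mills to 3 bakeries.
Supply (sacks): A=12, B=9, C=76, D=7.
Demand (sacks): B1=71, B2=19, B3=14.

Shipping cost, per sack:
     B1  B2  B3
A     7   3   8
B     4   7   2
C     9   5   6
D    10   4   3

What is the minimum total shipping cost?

728

An optimal shipping plan:
  A→B2: 12 × 3 = 36
  B→B1: 9 × 4 = 36
  C→B1: 62 × 9 = 558
  C→B2: 7 × 5 = 35
  C→B3: 7 × 6 = 42
  D→B3: 7 × 3 = 21
Total = 36 + 36 + 558 + 35 + 42 + 21 = 728.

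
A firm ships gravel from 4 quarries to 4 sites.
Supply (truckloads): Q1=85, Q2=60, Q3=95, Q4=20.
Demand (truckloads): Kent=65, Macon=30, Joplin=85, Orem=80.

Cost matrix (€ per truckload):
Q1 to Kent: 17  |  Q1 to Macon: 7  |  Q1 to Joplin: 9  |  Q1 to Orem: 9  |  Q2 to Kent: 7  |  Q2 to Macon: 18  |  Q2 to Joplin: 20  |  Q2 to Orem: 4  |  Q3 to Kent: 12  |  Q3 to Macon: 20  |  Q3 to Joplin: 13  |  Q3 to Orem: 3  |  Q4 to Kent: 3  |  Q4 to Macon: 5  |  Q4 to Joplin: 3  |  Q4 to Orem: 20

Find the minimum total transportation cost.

Optimal allocation:
  Q1→Macon: 30 truckloads
  Q1→Joplin: 55 truckloads
  Q2→Kent: 60 truckloads
  Q3→Kent: 5 truckloads
  Q3→Joplin: 10 truckloads
  Q3→Orem: 80 truckloads
  Q4→Joplin: 20 truckloads
Total cost = €1615.

1615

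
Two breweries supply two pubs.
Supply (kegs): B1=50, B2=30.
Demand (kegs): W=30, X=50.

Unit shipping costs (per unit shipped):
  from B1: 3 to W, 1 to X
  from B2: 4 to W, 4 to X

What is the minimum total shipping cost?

A cheapest plan:
  B1 to X: 50 × 1 = 50
  B2 to W: 30 × 4 = 120
Total = 50 + 120 = 170.
(Supply check: B1 ships 50; B2 ships 30.)

170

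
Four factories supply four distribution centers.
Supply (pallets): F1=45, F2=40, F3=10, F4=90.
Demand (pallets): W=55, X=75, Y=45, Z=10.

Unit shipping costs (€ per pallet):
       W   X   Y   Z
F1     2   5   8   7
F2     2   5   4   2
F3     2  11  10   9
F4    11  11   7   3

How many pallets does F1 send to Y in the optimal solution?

0

The minimum-cost plan:
  F1 to W: 5 × €2 = €10
  F1 to X: 40 × €5 = €200
  F2 to W: 40 × €2 = €80
  F3 to W: 10 × €2 = €20
  F4 to X: 35 × €11 = €385
  F4 to Y: 45 × €7 = €315
  F4 to Z: 10 × €3 = €30
Total cost = €1040.
The route F1→Y is not used.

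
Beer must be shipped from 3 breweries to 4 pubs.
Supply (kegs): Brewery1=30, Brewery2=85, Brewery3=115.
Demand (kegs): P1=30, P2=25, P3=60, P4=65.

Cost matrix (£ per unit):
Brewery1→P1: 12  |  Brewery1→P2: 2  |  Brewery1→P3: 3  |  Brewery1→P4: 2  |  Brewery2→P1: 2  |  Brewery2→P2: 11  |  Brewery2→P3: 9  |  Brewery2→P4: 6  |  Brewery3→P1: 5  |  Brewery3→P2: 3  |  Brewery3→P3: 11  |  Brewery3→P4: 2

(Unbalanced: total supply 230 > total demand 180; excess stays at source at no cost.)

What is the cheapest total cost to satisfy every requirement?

An optimal shipping plan:
  Brewery1–P3: 30 × £3 = £90
  Brewery2–P1: 30 × £2 = £60
  Brewery2–P3: 30 × £9 = £270
  Brewery3–P2: 25 × £3 = £75
  Brewery3–P4: 65 × £2 = £130
Total = 90 + 60 + 270 + 75 + 130 = £625.

625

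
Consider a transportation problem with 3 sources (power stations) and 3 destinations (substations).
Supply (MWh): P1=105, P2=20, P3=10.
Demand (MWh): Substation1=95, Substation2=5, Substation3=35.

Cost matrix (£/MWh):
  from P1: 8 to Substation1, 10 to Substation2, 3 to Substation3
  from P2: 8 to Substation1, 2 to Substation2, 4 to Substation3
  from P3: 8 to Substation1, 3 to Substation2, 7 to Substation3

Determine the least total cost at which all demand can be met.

Optimal allocation:
  P1–Substation1: 70 MWh
  P1–Substation3: 35 MWh
  P2–Substation1: 15 MWh
  P2–Substation2: 5 MWh
  P3–Substation1: 10 MWh
Total cost = £875.

875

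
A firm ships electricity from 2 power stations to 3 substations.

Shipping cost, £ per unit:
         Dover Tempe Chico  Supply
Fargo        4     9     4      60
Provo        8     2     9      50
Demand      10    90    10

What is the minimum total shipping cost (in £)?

540

One minimum-cost allocation:
  Fargo to Dover: 10 × £4 = £40
  Fargo to Tempe: 40 × £9 = £360
  Fargo to Chico: 10 × £4 = £40
  Provo to Tempe: 50 × £2 = £100
Total = 40 + 360 + 40 + 100 = £540.
(Supply check: Fargo ships 60; Provo ships 50.)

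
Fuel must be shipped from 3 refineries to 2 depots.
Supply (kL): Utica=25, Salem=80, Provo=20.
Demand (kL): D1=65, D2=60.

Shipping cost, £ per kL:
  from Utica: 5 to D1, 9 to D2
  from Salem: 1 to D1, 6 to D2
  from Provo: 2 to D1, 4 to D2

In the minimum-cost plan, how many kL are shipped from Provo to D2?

20

The minimum-cost plan:
  Utica to D2: 25 kL
  Salem to D1: 65 kL
  Salem to D2: 15 kL
  Provo to D2: 20 kL
Total cost = £460.
So Provo→D2 carries 20 kL.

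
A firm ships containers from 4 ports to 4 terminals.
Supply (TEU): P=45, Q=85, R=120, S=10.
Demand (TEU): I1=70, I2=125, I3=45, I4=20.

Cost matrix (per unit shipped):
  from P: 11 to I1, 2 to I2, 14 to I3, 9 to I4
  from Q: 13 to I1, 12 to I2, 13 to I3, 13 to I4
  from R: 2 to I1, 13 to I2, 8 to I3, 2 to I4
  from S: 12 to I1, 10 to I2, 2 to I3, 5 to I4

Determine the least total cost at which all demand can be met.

1555

A cheapest plan:
  P→I2: 45 × 2 = 90
  Q→I2: 80 × 12 = 960
  Q→I3: 5 × 13 = 65
  R→I1: 70 × 2 = 140
  R→I3: 30 × 8 = 240
  R→I4: 20 × 2 = 40
  S→I3: 10 × 2 = 20
Total = 90 + 960 + 65 + 140 + 240 + 40 + 20 = 1555.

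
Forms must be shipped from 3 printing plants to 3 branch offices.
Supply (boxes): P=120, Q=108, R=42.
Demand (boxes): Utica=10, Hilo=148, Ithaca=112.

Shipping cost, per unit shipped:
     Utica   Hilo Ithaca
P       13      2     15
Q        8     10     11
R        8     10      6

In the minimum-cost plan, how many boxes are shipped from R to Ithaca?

42

Solving gives:
  P->Hilo: 120 × 2 = 240
  Q->Utica: 10 × 8 = 80
  Q->Hilo: 28 × 10 = 280
  Q->Ithaca: 70 × 11 = 770
  R->Ithaca: 42 × 6 = 252
Total cost = 1622.
So R→Ithaca carries 42 boxes.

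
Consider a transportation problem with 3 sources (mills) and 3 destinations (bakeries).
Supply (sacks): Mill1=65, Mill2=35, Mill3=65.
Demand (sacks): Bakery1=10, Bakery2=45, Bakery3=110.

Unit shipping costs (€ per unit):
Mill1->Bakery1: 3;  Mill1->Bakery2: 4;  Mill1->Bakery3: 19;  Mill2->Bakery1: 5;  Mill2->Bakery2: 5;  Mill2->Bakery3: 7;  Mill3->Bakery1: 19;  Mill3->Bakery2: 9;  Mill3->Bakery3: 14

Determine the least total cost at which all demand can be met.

1555

One minimum-cost allocation:
  Mill1–Bakery1: 10 × €3 = €30
  Mill1–Bakery2: 45 × €4 = €180
  Mill1–Bakery3: 10 × €19 = €190
  Mill2–Bakery3: 35 × €7 = €245
  Mill3–Bakery3: 65 × €14 = €910
Total = 30 + 180 + 190 + 245 + 910 = €1555.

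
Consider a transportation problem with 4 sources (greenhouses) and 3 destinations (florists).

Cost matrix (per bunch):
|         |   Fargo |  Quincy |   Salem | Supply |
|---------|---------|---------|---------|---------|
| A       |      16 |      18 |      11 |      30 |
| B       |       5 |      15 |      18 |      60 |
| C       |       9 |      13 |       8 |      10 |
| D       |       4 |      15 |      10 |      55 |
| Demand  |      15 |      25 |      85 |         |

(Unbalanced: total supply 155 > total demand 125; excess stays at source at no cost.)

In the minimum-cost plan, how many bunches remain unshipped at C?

0

Minimum-cost shipments:
  A->Salem: 20 × 11 = 220
  B->Fargo: 15 × 5 = 75
  B->Quincy: 25 × 15 = 375
  C->Salem: 10 × 8 = 80
  D->Salem: 55 × 10 = 550
Total cost = 1300.
C ships 10 of its 10, leaving 0.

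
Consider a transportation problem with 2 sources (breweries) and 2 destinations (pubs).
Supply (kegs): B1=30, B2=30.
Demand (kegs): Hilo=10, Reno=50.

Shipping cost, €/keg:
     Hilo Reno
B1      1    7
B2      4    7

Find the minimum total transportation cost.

A cheapest plan:
  B1 to Hilo: 10 × €1 = €10
  B1 to Reno: 20 × €7 = €140
  B2 to Reno: 30 × €7 = €210
Total = 10 + 140 + 210 = €360.

360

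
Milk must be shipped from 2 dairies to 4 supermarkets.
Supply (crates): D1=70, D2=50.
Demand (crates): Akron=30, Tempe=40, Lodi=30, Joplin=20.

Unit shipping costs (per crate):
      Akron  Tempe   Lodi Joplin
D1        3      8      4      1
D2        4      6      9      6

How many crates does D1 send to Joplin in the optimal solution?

Optimal shipments:
  D1->Akron: 20 × 3 = 60
  D1->Lodi: 30 × 4 = 120
  D1->Joplin: 20 × 1 = 20
  D2->Akron: 10 × 4 = 40
  D2->Tempe: 40 × 6 = 240
Total cost = 480.
So D1→Joplin carries 20 crates.

20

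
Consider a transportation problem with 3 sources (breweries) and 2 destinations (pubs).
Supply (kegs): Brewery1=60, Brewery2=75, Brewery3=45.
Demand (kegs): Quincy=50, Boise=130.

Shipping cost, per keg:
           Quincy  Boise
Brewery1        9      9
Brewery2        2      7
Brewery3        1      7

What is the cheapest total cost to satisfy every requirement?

One minimum-cost allocation:
  Brewery1 to Boise: 60 kegs
  Brewery2 to Quincy: 5 kegs
  Brewery2 to Boise: 70 kegs
  Brewery3 to Quincy: 45 kegs
Total cost = 1085.
(Supply check: Brewery1 ships 60; Brewery2 ships 75; Brewery3 ships 45.)

1085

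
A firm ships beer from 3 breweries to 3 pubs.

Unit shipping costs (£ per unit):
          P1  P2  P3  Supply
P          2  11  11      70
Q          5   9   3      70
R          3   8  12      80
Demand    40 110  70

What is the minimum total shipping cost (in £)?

1260

Optimal allocation:
  P–P1: 40 × £2 = £80
  P–P2: 30 × £11 = £330
  Q–P3: 70 × £3 = £210
  R–P2: 80 × £8 = £640
Total = 80 + 330 + 210 + 640 = £1260.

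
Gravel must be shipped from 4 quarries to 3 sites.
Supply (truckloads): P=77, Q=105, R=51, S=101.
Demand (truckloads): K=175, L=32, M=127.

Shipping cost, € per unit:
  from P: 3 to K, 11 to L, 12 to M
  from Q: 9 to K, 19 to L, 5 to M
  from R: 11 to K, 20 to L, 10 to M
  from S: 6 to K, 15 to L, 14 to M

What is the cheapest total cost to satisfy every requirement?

2157

An optimal shipping plan:
  P–K: 45 × €3 = €135
  P–L: 32 × €11 = €352
  Q–M: 105 × €5 = €525
  R–K: 29 × €11 = €319
  R–M: 22 × €10 = €220
  S–K: 101 × €6 = €606
Total = 135 + 352 + 525 + 319 + 220 + 606 = €2157.
(Supply check: P ships 77; Q ships 105; R ships 51; S ships 101.)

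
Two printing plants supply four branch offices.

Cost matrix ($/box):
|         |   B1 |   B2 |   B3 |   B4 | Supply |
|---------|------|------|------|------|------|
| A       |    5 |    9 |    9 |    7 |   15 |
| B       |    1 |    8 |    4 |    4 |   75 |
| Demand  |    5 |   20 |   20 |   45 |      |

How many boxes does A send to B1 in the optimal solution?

0

The minimum-cost plan:
  A→B2: 15 boxes
  B→B1: 5 boxes
  B→B2: 5 boxes
  B→B3: 20 boxes
  B→B4: 45 boxes
Total cost = $440.
The route A→B1 is not used.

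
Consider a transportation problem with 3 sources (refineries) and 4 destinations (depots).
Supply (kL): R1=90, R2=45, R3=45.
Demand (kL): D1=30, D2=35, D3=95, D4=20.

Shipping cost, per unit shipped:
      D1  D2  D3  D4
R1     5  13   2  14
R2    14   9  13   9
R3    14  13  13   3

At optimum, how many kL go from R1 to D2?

Optimal shipments:
  R1→D3: 90 × 2 = 180
  R2→D1: 10 × 14 = 140
  R2→D2: 35 × 9 = 315
  R3→D1: 20 × 14 = 280
  R3→D3: 5 × 13 = 65
  R3→D4: 20 × 3 = 60
Total cost = 1040.
The route R1→D2 is not used.

0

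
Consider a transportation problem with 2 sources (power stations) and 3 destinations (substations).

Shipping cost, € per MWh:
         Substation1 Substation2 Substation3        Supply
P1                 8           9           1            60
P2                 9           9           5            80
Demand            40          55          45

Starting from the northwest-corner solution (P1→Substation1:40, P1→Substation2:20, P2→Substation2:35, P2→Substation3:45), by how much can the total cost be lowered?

Current plan cost = 40·8 + 20·9 + 35·9 + 45·5 = €1040.
Optimal plan:
  P1–Substation1: 15 × €8 = €120
  P1–Substation3: 45 × €1 = €45
  P2–Substation1: 25 × €9 = €225
  P2–Substation2: 55 × €9 = €495
Optimal cost = €885.
Saving = 1040 − 885 = €155.

155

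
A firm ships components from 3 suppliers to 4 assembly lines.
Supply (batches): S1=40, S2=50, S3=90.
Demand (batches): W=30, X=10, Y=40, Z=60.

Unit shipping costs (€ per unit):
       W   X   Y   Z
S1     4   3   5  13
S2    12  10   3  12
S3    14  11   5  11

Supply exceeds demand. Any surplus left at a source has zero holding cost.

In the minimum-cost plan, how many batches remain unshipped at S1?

0

An optimal plan:
  S1 to W: 30 batches
  S1 to X: 10 batches
  S2 to Y: 40 batches
  S3 to Z: 60 batches
Total cost = €930.
S1 ships 40 of its 40, leaving 0.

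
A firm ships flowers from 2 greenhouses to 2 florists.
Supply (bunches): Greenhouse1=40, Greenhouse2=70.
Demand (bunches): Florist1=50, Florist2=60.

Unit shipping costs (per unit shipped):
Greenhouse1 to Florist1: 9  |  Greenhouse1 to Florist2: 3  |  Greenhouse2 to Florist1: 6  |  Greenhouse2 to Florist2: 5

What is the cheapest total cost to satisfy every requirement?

520

Optimal allocation:
  Greenhouse1->Florist2: 40 × 3 = 120
  Greenhouse2->Florist1: 50 × 6 = 300
  Greenhouse2->Florist2: 20 × 5 = 100
Total = 120 + 300 + 100 = 520.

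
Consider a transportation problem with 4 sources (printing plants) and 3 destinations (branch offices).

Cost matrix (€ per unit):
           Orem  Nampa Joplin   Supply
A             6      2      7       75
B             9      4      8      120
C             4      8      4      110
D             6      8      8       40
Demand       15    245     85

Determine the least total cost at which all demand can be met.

An optimal shipping plan:
  A to Nampa: 75 × €2 = €150
  B to Nampa: 120 × €4 = €480
  C to Orem: 15 × €4 = €60
  C to Nampa: 10 × €8 = €80
  C to Joplin: 85 × €4 = €340
  D to Nampa: 40 × €8 = €320
Total = 150 + 480 + 60 + 80 + 340 + 320 = €1430.

1430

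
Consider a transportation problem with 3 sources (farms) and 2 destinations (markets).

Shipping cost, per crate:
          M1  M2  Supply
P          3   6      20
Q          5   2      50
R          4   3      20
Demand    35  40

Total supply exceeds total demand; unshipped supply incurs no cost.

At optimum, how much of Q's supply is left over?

Minimum-cost shipments:
  P–M1: 20 crates
  Q–M2: 40 crates
  R–M1: 15 crates
Total cost = 200.
Q ships 40 of its 50, leaving 10.

10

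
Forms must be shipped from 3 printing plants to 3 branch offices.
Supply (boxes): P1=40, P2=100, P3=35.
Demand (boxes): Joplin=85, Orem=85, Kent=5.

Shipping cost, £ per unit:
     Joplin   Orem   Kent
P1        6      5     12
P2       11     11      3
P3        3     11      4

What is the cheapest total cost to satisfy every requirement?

1365

A cheapest plan:
  P1–Orem: 40 × £5 = £200
  P2–Joplin: 50 × £11 = £550
  P2–Orem: 45 × £11 = £495
  P2–Kent: 5 × £3 = £15
  P3–Joplin: 35 × £3 = £105
Total = 200 + 550 + 495 + 15 + 105 = £1365.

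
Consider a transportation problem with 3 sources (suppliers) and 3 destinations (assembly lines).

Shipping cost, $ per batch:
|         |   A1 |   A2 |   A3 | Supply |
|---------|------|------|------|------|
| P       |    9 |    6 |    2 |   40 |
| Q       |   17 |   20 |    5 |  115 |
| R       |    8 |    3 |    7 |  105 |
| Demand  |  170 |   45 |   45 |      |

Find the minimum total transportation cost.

2390

An optimal shipping plan:
  P→A1: 40 × $9 = $360
  Q→A1: 70 × $17 = $1190
  Q→A3: 45 × $5 = $225
  R→A1: 60 × $8 = $480
  R→A2: 45 × $3 = $135
Total = 360 + 1190 + 225 + 480 + 135 = $2390.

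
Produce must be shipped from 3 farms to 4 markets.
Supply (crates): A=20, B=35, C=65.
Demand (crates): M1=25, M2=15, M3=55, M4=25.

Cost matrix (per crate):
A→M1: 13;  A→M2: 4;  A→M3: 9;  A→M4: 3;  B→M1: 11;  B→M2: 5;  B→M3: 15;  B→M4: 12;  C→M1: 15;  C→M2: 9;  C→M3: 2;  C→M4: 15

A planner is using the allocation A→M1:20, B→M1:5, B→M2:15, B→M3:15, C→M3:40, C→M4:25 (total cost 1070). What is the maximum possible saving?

Current plan cost = 20·13 + 5·11 + 15·5 + 15·15 + 40·2 + 25·15 = 1070.
Optimal plan:
  A–M4: 20 × 3 = 60
  B–M1: 20 × 11 = 220
  B–M2: 15 × 5 = 75
  C–M1: 5 × 15 = 75
  C–M3: 55 × 2 = 110
  C–M4: 5 × 15 = 75
Optimal cost = 615.
Saving = 1070 − 615 = 455.

455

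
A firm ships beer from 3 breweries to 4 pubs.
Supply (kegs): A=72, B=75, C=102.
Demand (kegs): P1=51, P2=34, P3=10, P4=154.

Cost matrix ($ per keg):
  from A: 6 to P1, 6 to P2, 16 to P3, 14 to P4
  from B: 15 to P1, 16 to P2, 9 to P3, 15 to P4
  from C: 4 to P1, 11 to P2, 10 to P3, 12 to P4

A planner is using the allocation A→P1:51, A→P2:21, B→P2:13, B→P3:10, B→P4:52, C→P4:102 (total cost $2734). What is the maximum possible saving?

Current plan cost = 51·6 + 21·6 + 13·16 + 10·9 + 52·15 + 102·12 = $2734.
Optimal plan:
  A to P2: 34 × $6 = $204
  A to P4: 38 × $14 = $532
  B to P3: 10 × $9 = $90
  B to P4: 65 × $15 = $975
  C to P1: 51 × $4 = $204
  C to P4: 51 × $12 = $612
Optimal cost = $2617.
Saving = 2734 − 2617 = $117.

117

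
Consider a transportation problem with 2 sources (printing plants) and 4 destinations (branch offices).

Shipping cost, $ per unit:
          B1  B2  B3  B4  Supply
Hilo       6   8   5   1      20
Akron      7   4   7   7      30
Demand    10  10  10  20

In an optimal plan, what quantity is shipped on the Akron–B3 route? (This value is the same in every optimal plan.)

The minimum-cost plan:
  Hilo–B4: 20 boxes
  Akron–B1: 10 boxes
  Akron–B2: 10 boxes
  Akron–B3: 10 boxes
Total cost = $200.
So Akron→B3 carries 10 boxes.

10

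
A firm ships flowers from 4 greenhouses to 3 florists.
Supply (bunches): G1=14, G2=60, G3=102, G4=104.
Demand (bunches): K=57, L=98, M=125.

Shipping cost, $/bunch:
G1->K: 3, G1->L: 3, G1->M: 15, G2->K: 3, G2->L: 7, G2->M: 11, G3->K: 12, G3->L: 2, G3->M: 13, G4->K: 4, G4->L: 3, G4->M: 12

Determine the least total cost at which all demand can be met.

1854

One minimum-cost allocation:
  G1 to K: 14 × $3 = $42
  G2 to M: 60 × $11 = $660
  G3 to L: 98 × $2 = $196
  G3 to M: 4 × $13 = $52
  G4 to K: 43 × $4 = $172
  G4 to M: 61 × $12 = $732
Total = 42 + 660 + 196 + 52 + 172 + 732 = $1854.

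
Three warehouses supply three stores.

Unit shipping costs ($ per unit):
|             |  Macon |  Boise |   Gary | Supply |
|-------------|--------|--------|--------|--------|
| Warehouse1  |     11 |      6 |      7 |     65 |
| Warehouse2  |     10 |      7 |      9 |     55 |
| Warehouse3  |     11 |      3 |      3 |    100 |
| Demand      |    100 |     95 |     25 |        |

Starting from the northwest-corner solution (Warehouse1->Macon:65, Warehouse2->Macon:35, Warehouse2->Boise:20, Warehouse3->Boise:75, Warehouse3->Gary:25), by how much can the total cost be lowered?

40

Current plan cost = 65·11 + 35·10 + 20·7 + 75·3 + 25·3 = $1505.
Optimal plan:
  Warehouse1 to Macon: 45 × $11 = $495
  Warehouse1 to Boise: 20 × $6 = $120
  Warehouse2 to Macon: 55 × $10 = $550
  Warehouse3 to Boise: 75 × $3 = $225
  Warehouse3 to Gary: 25 × $3 = $75
Optimal cost = $1465.
Saving = 1505 − 1465 = $40.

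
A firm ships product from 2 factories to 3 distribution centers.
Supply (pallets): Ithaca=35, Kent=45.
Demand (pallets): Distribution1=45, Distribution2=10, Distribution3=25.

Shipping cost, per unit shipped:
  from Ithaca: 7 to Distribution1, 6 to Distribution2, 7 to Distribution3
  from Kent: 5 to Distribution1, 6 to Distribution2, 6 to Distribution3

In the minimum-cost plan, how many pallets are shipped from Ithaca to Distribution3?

The minimum-cost plan:
  Ithaca–Distribution2: 10 × 6 = 60
  Ithaca–Distribution3: 25 × 7 = 175
  Kent–Distribution1: 45 × 5 = 225
Total cost = 460.
So Ithaca→Distribution3 carries 25 pallets.

25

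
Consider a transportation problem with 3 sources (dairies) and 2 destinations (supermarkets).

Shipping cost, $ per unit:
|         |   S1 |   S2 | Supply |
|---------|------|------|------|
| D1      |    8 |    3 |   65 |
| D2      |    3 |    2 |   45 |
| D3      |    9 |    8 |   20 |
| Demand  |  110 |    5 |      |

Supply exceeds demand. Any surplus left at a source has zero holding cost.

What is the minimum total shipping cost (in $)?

An optimal shipping plan:
  D1–S1: 60 × $8 = $480
  D1–S2: 5 × $3 = $15
  D2–S1: 45 × $3 = $135
  D3–S1: 5 × $9 = $45
Total = 480 + 15 + 135 + 45 = $675.

675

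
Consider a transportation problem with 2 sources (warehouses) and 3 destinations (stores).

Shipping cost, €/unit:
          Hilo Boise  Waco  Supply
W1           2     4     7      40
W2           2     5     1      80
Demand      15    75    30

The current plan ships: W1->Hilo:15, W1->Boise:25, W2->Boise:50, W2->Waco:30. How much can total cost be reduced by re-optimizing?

Current plan cost = 15·2 + 25·4 + 50·5 + 30·1 = €410.
Optimal plan:
  W1->Boise: 40 × €4 = €160
  W2->Hilo: 15 × €2 = €30
  W2->Boise: 35 × €5 = €175
  W2->Waco: 30 × €1 = €30
Optimal cost = €395.
Saving = 410 − 395 = €15.

15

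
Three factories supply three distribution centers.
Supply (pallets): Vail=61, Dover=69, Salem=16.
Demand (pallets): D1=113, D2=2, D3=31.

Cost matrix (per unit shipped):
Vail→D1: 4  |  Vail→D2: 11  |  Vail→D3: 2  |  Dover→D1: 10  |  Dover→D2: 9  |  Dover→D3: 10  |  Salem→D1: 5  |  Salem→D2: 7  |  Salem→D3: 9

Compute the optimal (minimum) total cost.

Optimal allocation:
  Vail->D1: 30 × 4 = 120
  Vail->D3: 31 × 2 = 62
  Dover->D1: 67 × 10 = 670
  Dover->D2: 2 × 9 = 18
  Salem->D1: 16 × 5 = 80
Total = 120 + 62 + 670 + 18 + 80 = 950.

950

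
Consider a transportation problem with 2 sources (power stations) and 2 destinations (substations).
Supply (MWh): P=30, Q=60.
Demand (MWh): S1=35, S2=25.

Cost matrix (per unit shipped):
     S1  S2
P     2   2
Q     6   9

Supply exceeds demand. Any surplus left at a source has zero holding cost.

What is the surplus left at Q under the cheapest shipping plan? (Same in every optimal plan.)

Minimum-cost shipments:
  P->S1: 5 × 2 = 10
  P->S2: 25 × 2 = 50
  Q->S1: 30 × 6 = 180
Total cost = 240.
Q ships 30 of its 60, leaving 30.

30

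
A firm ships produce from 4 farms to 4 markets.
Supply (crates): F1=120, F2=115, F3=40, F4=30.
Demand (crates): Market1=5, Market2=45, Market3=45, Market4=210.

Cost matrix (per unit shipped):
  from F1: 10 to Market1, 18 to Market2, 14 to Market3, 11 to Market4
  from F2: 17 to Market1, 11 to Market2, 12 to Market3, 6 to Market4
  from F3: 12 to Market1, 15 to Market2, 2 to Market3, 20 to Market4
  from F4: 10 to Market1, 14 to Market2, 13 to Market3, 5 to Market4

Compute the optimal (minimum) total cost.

2475

An optimal shipping plan:
  F1->Market1: 5 crates
  F1->Market3: 5 crates
  F1->Market4: 110 crates
  F2->Market2: 45 crates
  F2->Market4: 70 crates
  F3->Market3: 40 crates
  F4->Market4: 30 crates
Total cost = 2475.
(Supply check: F1 ships 120; F2 ships 115; F3 ships 40; F4 ships 30.)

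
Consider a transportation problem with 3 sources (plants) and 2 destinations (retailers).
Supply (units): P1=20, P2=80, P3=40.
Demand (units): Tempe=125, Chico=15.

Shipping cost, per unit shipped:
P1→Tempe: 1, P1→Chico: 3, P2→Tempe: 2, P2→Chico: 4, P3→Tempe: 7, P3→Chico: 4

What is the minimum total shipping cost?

415

Optimal allocation:
  P1->Tempe: 20 × 1 = 20
  P2->Tempe: 80 × 2 = 160
  P3->Tempe: 25 × 7 = 175
  P3->Chico: 15 × 4 = 60
Total = 20 + 160 + 175 + 60 = 415.
(Supply check: P1 ships 20; P2 ships 80; P3 ships 40.)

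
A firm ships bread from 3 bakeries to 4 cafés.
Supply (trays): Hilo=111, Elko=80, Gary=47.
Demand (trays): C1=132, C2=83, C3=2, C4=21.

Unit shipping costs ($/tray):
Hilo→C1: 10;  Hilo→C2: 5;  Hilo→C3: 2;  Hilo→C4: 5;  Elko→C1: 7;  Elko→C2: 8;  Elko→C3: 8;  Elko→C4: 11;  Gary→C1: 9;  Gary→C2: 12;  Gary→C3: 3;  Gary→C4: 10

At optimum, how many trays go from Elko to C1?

80

Optimal shipments:
  Hilo→C1: 5 × $10 = $50
  Hilo→C2: 83 × $5 = $415
  Hilo→C3: 2 × $2 = $4
  Hilo→C4: 21 × $5 = $105
  Elko→C1: 80 × $7 = $560
  Gary→C1: 47 × $9 = $423
Total cost = $1557.
So Elko→C1 carries 80 trays.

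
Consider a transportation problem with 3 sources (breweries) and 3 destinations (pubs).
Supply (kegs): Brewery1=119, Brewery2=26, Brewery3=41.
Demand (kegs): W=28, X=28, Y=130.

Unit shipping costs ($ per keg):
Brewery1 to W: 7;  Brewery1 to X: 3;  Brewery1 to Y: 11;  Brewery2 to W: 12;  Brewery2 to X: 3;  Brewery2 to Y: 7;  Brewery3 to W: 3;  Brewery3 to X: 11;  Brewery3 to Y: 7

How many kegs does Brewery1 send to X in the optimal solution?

28

Optimal shipments:
  Brewery1–X: 28 kegs
  Brewery1–Y: 91 kegs
  Brewery2–Y: 26 kegs
  Brewery3–W: 28 kegs
  Brewery3–Y: 13 kegs
Total cost = $1442.
So Brewery1→X carries 28 kegs.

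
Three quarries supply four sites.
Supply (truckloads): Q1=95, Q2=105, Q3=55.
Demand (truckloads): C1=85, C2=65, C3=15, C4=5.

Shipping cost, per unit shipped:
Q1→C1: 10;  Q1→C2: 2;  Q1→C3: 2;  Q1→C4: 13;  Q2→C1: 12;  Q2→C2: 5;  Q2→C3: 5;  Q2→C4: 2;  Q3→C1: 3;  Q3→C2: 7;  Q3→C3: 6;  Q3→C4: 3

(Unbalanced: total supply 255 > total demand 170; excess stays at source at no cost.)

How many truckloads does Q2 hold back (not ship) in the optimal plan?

An optimal plan:
  Q1->C1: 15 × 10 = 150
  Q1->C2: 65 × 2 = 130
  Q1->C3: 15 × 2 = 30
  Q2->C1: 15 × 12 = 180
  Q2->C4: 5 × 2 = 10
  Q3->C1: 55 × 3 = 165
Total cost = 665.
Q2 ships 20 of its 105, leaving 85.

85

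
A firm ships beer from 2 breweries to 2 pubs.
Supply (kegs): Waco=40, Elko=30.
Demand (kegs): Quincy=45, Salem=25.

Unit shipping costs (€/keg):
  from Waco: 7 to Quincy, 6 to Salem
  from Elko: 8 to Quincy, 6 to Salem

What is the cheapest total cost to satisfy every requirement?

470

Optimal allocation:
  Waco–Quincy: 40 kegs
  Elko–Quincy: 5 kegs
  Elko–Salem: 25 kegs
Total cost = €470.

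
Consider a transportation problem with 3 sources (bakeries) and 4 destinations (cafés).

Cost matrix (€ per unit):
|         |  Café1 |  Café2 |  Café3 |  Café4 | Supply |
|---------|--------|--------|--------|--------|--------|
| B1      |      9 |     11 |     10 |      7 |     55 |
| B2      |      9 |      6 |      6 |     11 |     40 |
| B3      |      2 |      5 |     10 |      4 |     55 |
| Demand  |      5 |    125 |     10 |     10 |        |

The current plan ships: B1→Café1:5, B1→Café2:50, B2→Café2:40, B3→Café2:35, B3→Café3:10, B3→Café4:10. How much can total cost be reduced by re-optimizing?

95

Current plan cost = 5·9 + 50·11 + 40·6 + 35·5 + 10·10 + 10·4 = €1150.
Optimal plan:
  B1–Café2: 35 trays
  B1–Café3: 10 trays
  B1–Café4: 10 trays
  B2–Café2: 40 trays
  B3–Café1: 5 trays
  B3–Café2: 50 trays
Optimal cost = €1055.
Saving = 1150 − 1055 = €95.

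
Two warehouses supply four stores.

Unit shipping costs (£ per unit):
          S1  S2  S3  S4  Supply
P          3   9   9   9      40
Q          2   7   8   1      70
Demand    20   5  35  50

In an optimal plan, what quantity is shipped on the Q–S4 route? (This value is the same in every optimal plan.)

The minimum-cost plan:
  P to S1: 20 × £3 = £60
  P to S3: 20 × £9 = £180
  Q to S2: 5 × £7 = £35
  Q to S3: 15 × £8 = £120
  Q to S4: 50 × £1 = £50
Total cost = £445.
So Q→S4 carries 50 units.

50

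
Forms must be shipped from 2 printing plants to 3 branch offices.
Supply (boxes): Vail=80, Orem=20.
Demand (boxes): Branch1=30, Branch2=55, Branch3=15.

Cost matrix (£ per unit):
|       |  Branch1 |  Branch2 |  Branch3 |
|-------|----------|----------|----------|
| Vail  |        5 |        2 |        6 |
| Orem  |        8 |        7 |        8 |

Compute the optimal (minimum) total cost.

395

One minimum-cost allocation:
  Vail–Branch1: 25 × £5 = £125
  Vail–Branch2: 55 × £2 = £110
  Orem–Branch1: 5 × £8 = £40
  Orem–Branch3: 15 × £8 = £120
Total = 125 + 110 + 40 + 120 = £395.
(Supply check: Vail ships 80; Orem ships 20.)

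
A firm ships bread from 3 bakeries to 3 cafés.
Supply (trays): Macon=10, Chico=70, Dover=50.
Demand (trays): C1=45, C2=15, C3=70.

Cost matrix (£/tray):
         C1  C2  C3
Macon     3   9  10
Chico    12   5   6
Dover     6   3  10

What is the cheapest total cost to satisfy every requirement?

A cheapest plan:
  Macon–C1: 10 × £3 = £30
  Chico–C3: 70 × £6 = £420
  Dover–C1: 35 × £6 = £210
  Dover–C2: 15 × £3 = £45
Total = 30 + 420 + 210 + 45 = £705.

705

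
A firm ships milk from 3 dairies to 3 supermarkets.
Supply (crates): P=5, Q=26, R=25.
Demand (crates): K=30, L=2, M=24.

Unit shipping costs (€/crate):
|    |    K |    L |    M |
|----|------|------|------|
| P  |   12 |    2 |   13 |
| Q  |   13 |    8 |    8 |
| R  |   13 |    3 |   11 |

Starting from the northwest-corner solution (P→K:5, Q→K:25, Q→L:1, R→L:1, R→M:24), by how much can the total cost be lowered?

77

Current plan cost = 5·12 + 25·13 + 1·8 + 1·3 + 24·11 = €660.
Optimal plan:
  P->K: 3 × €12 = €36
  P->L: 2 × €2 = €4
  Q->K: 2 × €13 = €26
  Q->M: 24 × €8 = €192
  R->K: 25 × €13 = €325
Optimal cost = €583.
Saving = 660 − 583 = €77.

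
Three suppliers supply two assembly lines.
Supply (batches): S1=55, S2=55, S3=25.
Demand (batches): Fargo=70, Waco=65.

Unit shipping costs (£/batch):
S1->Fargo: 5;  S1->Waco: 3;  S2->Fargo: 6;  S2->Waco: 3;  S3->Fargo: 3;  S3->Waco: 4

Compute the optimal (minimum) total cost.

495

A cheapest plan:
  S1->Fargo: 45 batches
  S1->Waco: 10 batches
  S2->Waco: 55 batches
  S3->Fargo: 25 batches
Total cost = £495.
(Supply check: S1 ships 55; S2 ships 55; S3 ships 25.)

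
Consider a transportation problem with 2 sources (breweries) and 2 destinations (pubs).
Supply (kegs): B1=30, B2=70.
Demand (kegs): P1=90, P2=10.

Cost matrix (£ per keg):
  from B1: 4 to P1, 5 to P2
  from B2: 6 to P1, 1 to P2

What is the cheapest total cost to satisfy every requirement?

490

Optimal allocation:
  B1 to P1: 30 kegs
  B2 to P1: 60 kegs
  B2 to P2: 10 kegs
Total cost = £490.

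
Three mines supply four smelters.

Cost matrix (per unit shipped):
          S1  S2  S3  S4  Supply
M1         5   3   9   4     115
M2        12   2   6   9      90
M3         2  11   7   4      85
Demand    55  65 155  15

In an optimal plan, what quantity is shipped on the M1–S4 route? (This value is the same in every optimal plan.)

15

The minimum-cost plan:
  M1->S2: 65 tons
  M1->S3: 35 tons
  M1->S4: 15 tons
  M2->S3: 90 tons
  M3->S1: 55 tons
  M3->S3: 30 tons
Total cost = 1430.
So M1→S4 carries 15 tons.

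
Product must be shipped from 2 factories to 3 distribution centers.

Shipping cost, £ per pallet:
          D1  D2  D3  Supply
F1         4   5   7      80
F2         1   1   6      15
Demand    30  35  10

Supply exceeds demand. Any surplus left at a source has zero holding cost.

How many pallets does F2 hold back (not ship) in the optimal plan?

An optimal plan:
  F1->D1: 30 × £4 = £120
  F1->D2: 20 × £5 = £100
  F1->D3: 10 × £7 = £70
  F2->D2: 15 × £1 = £15
Total cost = £305.
F2 ships 15 of its 15, leaving 0.

0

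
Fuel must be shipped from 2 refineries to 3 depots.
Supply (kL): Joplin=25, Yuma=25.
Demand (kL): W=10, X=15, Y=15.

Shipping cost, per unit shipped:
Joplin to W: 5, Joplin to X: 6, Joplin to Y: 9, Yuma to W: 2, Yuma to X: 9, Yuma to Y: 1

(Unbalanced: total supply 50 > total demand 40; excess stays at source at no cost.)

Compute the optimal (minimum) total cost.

125

One minimum-cost allocation:
  Joplin to X: 15 × 6 = 90
  Yuma to W: 10 × 2 = 20
  Yuma to Y: 15 × 1 = 15
Total = 90 + 20 + 15 = 125.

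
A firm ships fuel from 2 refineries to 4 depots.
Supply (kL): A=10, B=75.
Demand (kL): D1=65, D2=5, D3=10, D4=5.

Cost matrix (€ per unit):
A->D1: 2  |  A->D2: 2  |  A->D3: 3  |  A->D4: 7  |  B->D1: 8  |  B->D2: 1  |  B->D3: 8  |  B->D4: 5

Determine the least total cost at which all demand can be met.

Optimal allocation:
  A→D1: 10 × €2 = €20
  B→D1: 55 × €8 = €440
  B→D2: 5 × €1 = €5
  B→D3: 10 × €8 = €80
  B→D4: 5 × €5 = €25
Total = 20 + 440 + 5 + 80 + 25 = €570.

570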